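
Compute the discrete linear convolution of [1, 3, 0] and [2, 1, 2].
y[0] = 1×2 = 2; y[1] = 1×1 + 3×2 = 7; y[2] = 1×2 + 3×1 + 0×2 = 5; y[3] = 3×2 + 0×1 = 6; y[4] = 0×2 = 0

[2, 7, 5, 6, 0]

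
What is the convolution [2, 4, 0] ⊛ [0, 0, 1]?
y[0] = 2×0 = 0; y[1] = 2×0 + 4×0 = 0; y[2] = 2×1 + 4×0 + 0×0 = 2; y[3] = 4×1 + 0×0 = 4; y[4] = 0×1 = 0

[0, 0, 2, 4, 0]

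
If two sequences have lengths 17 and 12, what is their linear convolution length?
Linear/full convolution length: m + n - 1 = 17 + 12 - 1 = 28

28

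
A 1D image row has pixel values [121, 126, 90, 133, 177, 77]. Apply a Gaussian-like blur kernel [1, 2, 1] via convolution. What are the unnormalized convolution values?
Convolve image row [121, 126, 90, 133, 177, 77] with kernel [1, 2, 1]: y[0] = 121×1 = 121; y[1] = 121×2 + 126×1 = 368; y[2] = 121×1 + 126×2 + 90×1 = 463; y[3] = 126×1 + 90×2 + 133×1 = 439; y[4] = 90×1 + 133×2 + 177×1 = 533; y[5] = 133×1 + 177×2 + 77×1 = 564; y[6] = 177×1 + 77×2 = 331; y[7] = 77×1 = 77 → [121, 368, 463, 439, 533, 564, 331, 77]. Normalization factor = sum(kernel) = 4.

[121, 368, 463, 439, 533, 564, 331, 77]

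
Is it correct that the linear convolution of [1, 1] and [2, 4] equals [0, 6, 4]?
Recompute linear convolution of [1, 1] and [2, 4]: y[0] = 1×2 = 2; y[1] = 1×4 + 1×2 = 6; y[2] = 1×4 = 4 → [2, 6, 4]. Compare to given [0, 6, 4]: they differ at index 0: given 0, correct 2, so answer: No

No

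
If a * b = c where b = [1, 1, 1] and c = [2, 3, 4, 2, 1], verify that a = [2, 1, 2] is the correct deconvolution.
Forward-compute [2, 1, 2] * [1, 1, 1]: c[0] = 2×1 = 2; c[1] = 2×1 + 1×1 = 3; c[2] = 2×1 + 1×1 + 2×1 = 5; c[3] = 1×1 + 2×1 = 3; c[4] = 2×1 = 2 → [2, 3, 5, 3, 2]. Does not match given c = [2, 3, 4, 2, 1].

Not verified. [2, 1, 2] * [1, 1, 1] = [2, 3, 5, 3, 2], which differs from [2, 3, 4, 2, 1] at index 2.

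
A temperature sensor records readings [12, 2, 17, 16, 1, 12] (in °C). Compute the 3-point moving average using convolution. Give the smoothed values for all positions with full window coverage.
3-point moving average kernel = [1, 1, 1]. Apply in 'valid' mode (full window coverage): avg[0] = (12 + 2 + 17) / 3 = 10.33; avg[1] = (2 + 17 + 16) / 3 = 11.67; avg[2] = (17 + 16 + 1) / 3 = 11.33; avg[3] = (16 + 1 + 12) / 3 = 9.67. Smoothed values: [10.33, 11.67, 11.33, 9.67]

[10.33, 11.67, 11.33, 9.67]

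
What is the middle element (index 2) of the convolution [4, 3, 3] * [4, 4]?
Use y[k] = Σ_i a[i]·b[k-i] at k=2. y[2] = 3×4 + 3×4 = 24

24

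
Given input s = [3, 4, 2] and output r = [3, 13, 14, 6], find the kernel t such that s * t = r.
Output length 4 = len(s) + len(t) - 1 ⇒ len(t) = 2. Solve t forward using t[k] = (r[k] - Σ_{i≥1} s[i]·t[k-i]) / s[0]: t[0] = r[0] / s[0] = 3 / 3 = 1; t[1] = (r[1] - 4×1) / s[0] = (13 - 4×1) / 3 = 3. So t = [1, 3]. Forward-check [3, 4, 2] * [1, 3]: r[0] = 3×1 = 3; r[1] = 3×3 + 4×1 = 13; r[2] = 4×3 + 2×1 = 14; r[3] = 2×3 = 6 → [3, 13, 14, 6] ✓

[1, 3]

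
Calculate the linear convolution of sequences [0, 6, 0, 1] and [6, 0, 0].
y[0] = 0×6 = 0; y[1] = 0×0 + 6×6 = 36; y[2] = 0×0 + 6×0 + 0×6 = 0; y[3] = 6×0 + 0×0 + 1×6 = 6; y[4] = 0×0 + 1×0 = 0; y[5] = 1×0 = 0

[0, 36, 0, 6, 0, 0]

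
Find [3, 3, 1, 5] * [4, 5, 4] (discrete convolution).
y[0] = 3×4 = 12; y[1] = 3×5 + 3×4 = 27; y[2] = 3×4 + 3×5 + 1×4 = 31; y[3] = 3×4 + 1×5 + 5×4 = 37; y[4] = 1×4 + 5×5 = 29; y[5] = 5×4 = 20

[12, 27, 31, 37, 29, 20]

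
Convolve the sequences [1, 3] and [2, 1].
y[0] = 1×2 = 2; y[1] = 1×1 + 3×2 = 7; y[2] = 3×1 = 3

[2, 7, 3]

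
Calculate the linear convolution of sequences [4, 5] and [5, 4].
y[0] = 4×5 = 20; y[1] = 4×4 + 5×5 = 41; y[2] = 5×4 = 20

[20, 41, 20]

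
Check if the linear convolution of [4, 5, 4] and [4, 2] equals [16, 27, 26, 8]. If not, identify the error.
Recompute linear convolution of [4, 5, 4] and [4, 2]: y[0] = 4×4 = 16; y[1] = 4×2 + 5×4 = 28; y[2] = 5×2 + 4×4 = 26; y[3] = 4×2 = 8 → [16, 28, 26, 8]. Compare to given [16, 27, 26, 8]: they differ at index 1: given 27, correct 28, so answer: No

No. Error at index 1: given 27, correct 28.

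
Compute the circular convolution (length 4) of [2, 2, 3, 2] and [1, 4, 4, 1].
Use y[k] = Σ_j x[j]·h[(k-j) mod 4]. y[0] = 2×1 + 2×1 + 3×4 + 2×4 = 24; y[1] = 2×4 + 2×1 + 3×1 + 2×4 = 21; y[2] = 2×4 + 2×4 + 3×1 + 2×1 = 21; y[3] = 2×1 + 2×4 + 3×4 + 2×1 = 24. Result: [24, 21, 21, 24]

[24, 21, 21, 24]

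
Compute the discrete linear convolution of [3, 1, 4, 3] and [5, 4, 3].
y[0] = 3×5 = 15; y[1] = 3×4 + 1×5 = 17; y[2] = 3×3 + 1×4 + 4×5 = 33; y[3] = 1×3 + 4×4 + 3×5 = 34; y[4] = 4×3 + 3×4 = 24; y[5] = 3×3 = 9

[15, 17, 33, 34, 24, 9]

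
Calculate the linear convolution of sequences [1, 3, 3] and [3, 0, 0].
y[0] = 1×3 = 3; y[1] = 1×0 + 3×3 = 9; y[2] = 1×0 + 3×0 + 3×3 = 9; y[3] = 3×0 + 3×0 = 0; y[4] = 3×0 = 0

[3, 9, 9, 0, 0]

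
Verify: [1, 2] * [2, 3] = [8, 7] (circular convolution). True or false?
Recompute circular convolution of [1, 2] and [2, 3]: y[0] = 1×2 + 2×3 = 8; y[1] = 1×3 + 2×2 = 7 → [8, 7]. Given [8, 7] matches, so answer: Yes

Yes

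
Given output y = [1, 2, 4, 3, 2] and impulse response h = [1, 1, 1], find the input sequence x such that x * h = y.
Deconvolve y=[1, 2, 4, 3, 2] by h=[1, 1, 1]. Since h[0]=1, solve forward: x[0] = y[0] / 1 = 1; x[1] = (y[1] - 1×1) / 1 = 1; x[2] = (y[2] - 1×1 - 1×1) / 1 = 2. So x = [1, 1, 2]. Check by forward convolution: y[0] = 1×1 = 1; y[1] = 1×1 + 1×1 = 2; y[2] = 1×1 + 1×1 + 2×1 = 4; y[3] = 1×1 + 2×1 = 3; y[4] = 2×1 = 2

[1, 1, 2]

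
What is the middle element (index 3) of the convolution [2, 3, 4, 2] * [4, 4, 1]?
Use y[k] = Σ_i a[i]·b[k-i] at k=3. y[3] = 3×1 + 4×4 + 2×4 = 27

27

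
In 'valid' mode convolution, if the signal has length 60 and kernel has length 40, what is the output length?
'Valid' mode counts only positions where the kernel fully overlaps the signal: m - n + 1 = 60 - 40 + 1 = 21

21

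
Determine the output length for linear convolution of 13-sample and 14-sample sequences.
Linear/full convolution length: m + n - 1 = 13 + 14 - 1 = 26

26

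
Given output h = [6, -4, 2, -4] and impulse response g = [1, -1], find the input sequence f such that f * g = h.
Deconvolve h=[6, -4, 2, -4] by g=[1, -1]. Since g[0]=1, solve forward: f[0] = h[0] / 1 = 6; f[1] = (h[1] - 6×-1) / 1 = 2; f[2] = (h[2] - 2×-1) / 1 = 4. So f = [6, 2, 4]. Check by forward convolution: h[0] = 6×1 = 6; h[1] = 6×-1 + 2×1 = -4; h[2] = 2×-1 + 4×1 = 2; h[3] = 4×-1 = -4

[6, 2, 4]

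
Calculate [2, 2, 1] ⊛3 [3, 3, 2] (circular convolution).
Use y[k] = Σ_j s[j]·t[(k-j) mod 3]. y[0] = 2×3 + 2×2 + 1×3 = 13; y[1] = 2×3 + 2×3 + 1×2 = 14; y[2] = 2×2 + 2×3 + 1×3 = 13. Result: [13, 14, 13]

[13, 14, 13]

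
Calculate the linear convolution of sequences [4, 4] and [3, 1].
y[0] = 4×3 = 12; y[1] = 4×1 + 4×3 = 16; y[2] = 4×1 = 4

[12, 16, 4]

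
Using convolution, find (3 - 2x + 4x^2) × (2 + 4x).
Ascending coefficients: a = [3, -2, 4], b = [2, 4]. c[0] = 3×2 = 6; c[1] = 3×4 + -2×2 = 8; c[2] = -2×4 + 4×2 = 0; c[3] = 4×4 = 16. Result coefficients: [6, 8, 0, 16] → 6 + 8x + 16x^3

6 + 8x + 16x^3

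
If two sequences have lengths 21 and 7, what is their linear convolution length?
Linear/full convolution length: m + n - 1 = 21 + 7 - 1 = 27

27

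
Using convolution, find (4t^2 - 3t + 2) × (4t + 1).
Ascending coefficients: a = [2, -3, 4], b = [1, 4]. c[0] = 2×1 = 2; c[1] = 2×4 + -3×1 = 5; c[2] = -3×4 + 4×1 = -8; c[3] = 4×4 = 16. Result coefficients: [2, 5, -8, 16] → 16t^3 - 8t^2 + 5t + 2

16t^3 - 8t^2 + 5t + 2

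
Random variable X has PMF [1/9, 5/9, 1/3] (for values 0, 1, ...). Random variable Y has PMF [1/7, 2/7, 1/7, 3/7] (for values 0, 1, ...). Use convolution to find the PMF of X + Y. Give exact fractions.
P(X+Y=k) = Σ_i P(X=i)·P(Y=k-i) — a convolution of [1/9, 5/9, 1/3] and [1/7, 2/7, 1/7, 3/7]. P(X+Y=0) = (1/9)×(1/7) = 1/63; P(X+Y=1) = (1/9)×(2/7) + (5/9)×(1/7) = 2/63 + 5/63 = 1/9; P(X+Y=2) = (1/9)×(1/7) + (5/9)×(2/7) + (1/3)×(1/7) = 1/63 + 10/63 + 1/21 = 2/9; P(X+Y=3) = (1/9)×(3/7) + (5/9)×(1/7) + (1/3)×(2/7) = 1/21 + 5/63 + 2/21 = 2/9; P(X+Y=4) = (5/9)×(3/7) + (1/3)×(1/7) = 5/21 + 1/21 = 2/7; P(X+Y=5) = (1/3)×(3/7) = 1/7. PMF: [1/63, 1/9, 2/9, 2/9, 2/7, 1/7] (sums to 1 ✓)

[1/63, 1/9, 2/9, 2/9, 2/7, 1/7]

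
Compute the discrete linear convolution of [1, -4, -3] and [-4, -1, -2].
y[0] = 1×-4 = -4; y[1] = 1×-1 + -4×-4 = 15; y[2] = 1×-2 + -4×-1 + -3×-4 = 14; y[3] = -4×-2 + -3×-1 = 11; y[4] = -3×-2 = 6

[-4, 15, 14, 11, 6]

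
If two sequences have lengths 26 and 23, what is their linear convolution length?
Linear/full convolution length: m + n - 1 = 26 + 23 - 1 = 48

48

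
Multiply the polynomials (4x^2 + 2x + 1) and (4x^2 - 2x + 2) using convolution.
Ascending coefficients: a = [1, 2, 4], b = [2, -2, 4]. c[0] = 1×2 = 2; c[1] = 1×-2 + 2×2 = 2; c[2] = 1×4 + 2×-2 + 4×2 = 8; c[3] = 2×4 + 4×-2 = 0; c[4] = 4×4 = 16. Result coefficients: [2, 2, 8, 0, 16] → 16x^4 + 8x^2 + 2x + 2

16x^4 + 8x^2 + 2x + 2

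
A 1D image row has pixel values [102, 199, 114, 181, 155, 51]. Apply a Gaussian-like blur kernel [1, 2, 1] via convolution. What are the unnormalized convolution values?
Convolve image row [102, 199, 114, 181, 155, 51] with kernel [1, 2, 1]: y[0] = 102×1 = 102; y[1] = 102×2 + 199×1 = 403; y[2] = 102×1 + 199×2 + 114×1 = 614; y[3] = 199×1 + 114×2 + 181×1 = 608; y[4] = 114×1 + 181×2 + 155×1 = 631; y[5] = 181×1 + 155×2 + 51×1 = 542; y[6] = 155×1 + 51×2 = 257; y[7] = 51×1 = 51 → [102, 403, 614, 608, 631, 542, 257, 51]. Normalization factor = sum(kernel) = 4.

[102, 403, 614, 608, 631, 542, 257, 51]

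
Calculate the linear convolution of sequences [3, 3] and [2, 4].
y[0] = 3×2 = 6; y[1] = 3×4 + 3×2 = 18; y[2] = 3×4 = 12

[6, 18, 12]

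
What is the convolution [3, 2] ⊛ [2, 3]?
y[0] = 3×2 = 6; y[1] = 3×3 + 2×2 = 13; y[2] = 2×3 = 6

[6, 13, 6]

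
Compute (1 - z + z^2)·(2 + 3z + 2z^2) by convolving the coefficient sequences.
Ascending coefficients: a = [1, -1, 1], b = [2, 3, 2]. c[0] = 1×2 = 2; c[1] = 1×3 + -1×2 = 1; c[2] = 1×2 + -1×3 + 1×2 = 1; c[3] = -1×2 + 1×3 = 1; c[4] = 1×2 = 2. Result coefficients: [2, 1, 1, 1, 2] → 2 + z + z^2 + z^3 + 2z^4

2 + z + z^2 + z^3 + 2z^4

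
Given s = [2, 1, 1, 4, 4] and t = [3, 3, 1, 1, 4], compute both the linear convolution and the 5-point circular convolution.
Linear: y_lin[0] = 2×3 = 6; y_lin[1] = 2×3 + 1×3 = 9; y_lin[2] = 2×1 + 1×3 + 1×3 = 8; y_lin[3] = 2×1 + 1×1 + 1×3 + 4×3 = 18; y_lin[4] = 2×4 + 1×1 + 1×1 + 4×3 + 4×3 = 34; y_lin[5] = 1×4 + 1×1 + 4×1 + 4×3 = 21; y_lin[6] = 1×4 + 4×1 + 4×1 = 12; y_lin[7] = 4×4 + 4×1 = 20; y_lin[8] = 4×4 = 16 → [6, 9, 8, 18, 34, 21, 12, 20, 16]. Circular (length 5): y[0] = 2×3 + 1×4 + 1×1 + 4×1 + 4×3 = 27; y[1] = 2×3 + 1×3 + 1×4 + 4×1 + 4×1 = 21; y[2] = 2×1 + 1×3 + 1×3 + 4×4 + 4×1 = 28; y[3] = 2×1 + 1×1 + 1×3 + 4×3 + 4×4 = 34; y[4] = 2×4 + 1×1 + 1×1 + 4×3 + 4×3 = 34 → [27, 21, 28, 34, 34]

Linear: [6, 9, 8, 18, 34, 21, 12, 20, 16], Circular: [27, 21, 28, 34, 34]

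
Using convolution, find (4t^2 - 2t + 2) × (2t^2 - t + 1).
Ascending coefficients: a = [2, -2, 4], b = [1, -1, 2]. c[0] = 2×1 = 2; c[1] = 2×-1 + -2×1 = -4; c[2] = 2×2 + -2×-1 + 4×1 = 10; c[3] = -2×2 + 4×-1 = -8; c[4] = 4×2 = 8. Result coefficients: [2, -4, 10, -8, 8] → 8t^4 - 8t^3 + 10t^2 - 4t + 2

8t^4 - 8t^3 + 10t^2 - 4t + 2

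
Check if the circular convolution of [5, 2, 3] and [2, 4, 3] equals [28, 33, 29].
Recompute circular convolution of [5, 2, 3] and [2, 4, 3]: y[0] = 5×2 + 2×3 + 3×4 = 28; y[1] = 5×4 + 2×2 + 3×3 = 33; y[2] = 5×3 + 2×4 + 3×2 = 29 → [28, 33, 29]. Given [28, 33, 29] matches, so answer: Yes

Yes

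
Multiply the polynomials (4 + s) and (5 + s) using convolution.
Ascending coefficients: a = [4, 1], b = [5, 1]. c[0] = 4×5 = 20; c[1] = 4×1 + 1×5 = 9; c[2] = 1×1 = 1. Result coefficients: [20, 9, 1] → 20 + 9s + s^2

20 + 9s + s^2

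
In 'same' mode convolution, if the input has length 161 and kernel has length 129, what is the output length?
'Same' mode returns an output with the same length as the input: 161

161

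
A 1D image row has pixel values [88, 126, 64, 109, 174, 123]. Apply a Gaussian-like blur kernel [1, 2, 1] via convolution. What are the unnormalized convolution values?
Convolve image row [88, 126, 64, 109, 174, 123] with kernel [1, 2, 1]: y[0] = 88×1 = 88; y[1] = 88×2 + 126×1 = 302; y[2] = 88×1 + 126×2 + 64×1 = 404; y[3] = 126×1 + 64×2 + 109×1 = 363; y[4] = 64×1 + 109×2 + 174×1 = 456; y[5] = 109×1 + 174×2 + 123×1 = 580; y[6] = 174×1 + 123×2 = 420; y[7] = 123×1 = 123 → [88, 302, 404, 363, 456, 580, 420, 123]. Normalization factor = sum(kernel) = 4.

[88, 302, 404, 363, 456, 580, 420, 123]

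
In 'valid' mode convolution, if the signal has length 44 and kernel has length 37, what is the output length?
'Valid' mode counts only positions where the kernel fully overlaps the signal: m - n + 1 = 44 - 37 + 1 = 8

8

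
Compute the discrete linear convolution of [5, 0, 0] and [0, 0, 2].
y[0] = 5×0 = 0; y[1] = 5×0 + 0×0 = 0; y[2] = 5×2 + 0×0 + 0×0 = 10; y[3] = 0×2 + 0×0 = 0; y[4] = 0×2 = 0

[0, 0, 10, 0, 0]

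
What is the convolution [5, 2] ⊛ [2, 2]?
y[0] = 5×2 = 10; y[1] = 5×2 + 2×2 = 14; y[2] = 2×2 = 4

[10, 14, 4]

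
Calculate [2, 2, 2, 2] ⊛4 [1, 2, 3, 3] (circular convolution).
Use y[k] = Σ_j u[j]·v[(k-j) mod 4]. y[0] = 2×1 + 2×3 + 2×3 + 2×2 = 18; y[1] = 2×2 + 2×1 + 2×3 + 2×3 = 18; y[2] = 2×3 + 2×2 + 2×1 + 2×3 = 18; y[3] = 2×3 + 2×3 + 2×2 + 2×1 = 18. Result: [18, 18, 18, 18]

[18, 18, 18, 18]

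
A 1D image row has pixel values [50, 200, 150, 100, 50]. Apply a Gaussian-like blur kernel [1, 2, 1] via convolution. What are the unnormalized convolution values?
Convolve image row [50, 200, 150, 100, 50] with kernel [1, 2, 1]: y[0] = 50×1 = 50; y[1] = 50×2 + 200×1 = 300; y[2] = 50×1 + 200×2 + 150×1 = 600; y[3] = 200×1 + 150×2 + 100×1 = 600; y[4] = 150×1 + 100×2 + 50×1 = 400; y[5] = 100×1 + 50×2 = 200; y[6] = 50×1 = 50 → [50, 300, 600, 600, 400, 200, 50]. Normalization factor = sum(kernel) = 4.

[50, 300, 600, 600, 400, 200, 50]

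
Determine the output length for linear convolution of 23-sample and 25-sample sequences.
Linear/full convolution length: m + n - 1 = 23 + 25 - 1 = 47

47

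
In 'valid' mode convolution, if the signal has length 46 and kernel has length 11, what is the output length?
'Valid' mode counts only positions where the kernel fully overlaps the signal: m - n + 1 = 46 - 11 + 1 = 36

36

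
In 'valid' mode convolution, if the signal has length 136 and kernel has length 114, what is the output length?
'Valid' mode counts only positions where the kernel fully overlaps the signal: m - n + 1 = 136 - 114 + 1 = 23

23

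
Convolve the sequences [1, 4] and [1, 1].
y[0] = 1×1 = 1; y[1] = 1×1 + 4×1 = 5; y[2] = 4×1 = 4

[1, 5, 4]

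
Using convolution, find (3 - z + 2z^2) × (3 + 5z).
Ascending coefficients: a = [3, -1, 2], b = [3, 5]. c[0] = 3×3 = 9; c[1] = 3×5 + -1×3 = 12; c[2] = -1×5 + 2×3 = 1; c[3] = 2×5 = 10. Result coefficients: [9, 12, 1, 10] → 9 + 12z + z^2 + 10z^3

9 + 12z + z^2 + 10z^3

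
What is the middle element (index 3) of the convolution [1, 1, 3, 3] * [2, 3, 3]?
Use y[k] = Σ_i a[i]·b[k-i] at k=3. y[3] = 1×3 + 3×3 + 3×2 = 18

18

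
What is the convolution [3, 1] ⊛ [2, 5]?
y[0] = 3×2 = 6; y[1] = 3×5 + 1×2 = 17; y[2] = 1×5 = 5

[6, 17, 5]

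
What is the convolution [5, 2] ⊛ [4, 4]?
y[0] = 5×4 = 20; y[1] = 5×4 + 2×4 = 28; y[2] = 2×4 = 8

[20, 28, 8]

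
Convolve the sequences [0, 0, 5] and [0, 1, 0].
y[0] = 0×0 = 0; y[1] = 0×1 + 0×0 = 0; y[2] = 0×0 + 0×1 + 5×0 = 0; y[3] = 0×0 + 5×1 = 5; y[4] = 5×0 = 0

[0, 0, 0, 5, 0]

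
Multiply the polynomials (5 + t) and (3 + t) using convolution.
Ascending coefficients: a = [5, 1], b = [3, 1]. c[0] = 5×3 = 15; c[1] = 5×1 + 1×3 = 8; c[2] = 1×1 = 1. Result coefficients: [15, 8, 1] → 15 + 8t + t^2

15 + 8t + t^2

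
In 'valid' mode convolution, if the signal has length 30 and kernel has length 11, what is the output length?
'Valid' mode counts only positions where the kernel fully overlaps the signal: m - n + 1 = 30 - 11 + 1 = 20

20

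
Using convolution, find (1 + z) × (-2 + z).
Ascending coefficients: a = [1, 1], b = [-2, 1]. c[0] = 1×-2 = -2; c[1] = 1×1 + 1×-2 = -1; c[2] = 1×1 = 1. Result coefficients: [-2, -1, 1] → -2 - z + z^2

-2 - z + z^2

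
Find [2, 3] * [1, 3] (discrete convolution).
y[0] = 2×1 = 2; y[1] = 2×3 + 3×1 = 9; y[2] = 3×3 = 9

[2, 9, 9]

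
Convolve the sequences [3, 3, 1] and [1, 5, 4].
y[0] = 3×1 = 3; y[1] = 3×5 + 3×1 = 18; y[2] = 3×4 + 3×5 + 1×1 = 28; y[3] = 3×4 + 1×5 = 17; y[4] = 1×4 = 4

[3, 18, 28, 17, 4]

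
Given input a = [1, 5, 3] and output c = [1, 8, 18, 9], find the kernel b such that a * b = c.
Output length 4 = len(a) + len(b) - 1 ⇒ len(b) = 2. Solve b forward using b[k] = (c[k] - Σ_{i≥1} a[i]·b[k-i]) / a[0]: b[0] = c[0] / a[0] = 1 / 1 = 1; b[1] = (c[1] - 5×1) / a[0] = (8 - 5×1) / 1 = 3. So b = [1, 3]. Forward-check [1, 5, 3] * [1, 3]: c[0] = 1×1 = 1; c[1] = 1×3 + 5×1 = 8; c[2] = 5×3 + 3×1 = 18; c[3] = 3×3 = 9 → [1, 8, 18, 9] ✓

[1, 3]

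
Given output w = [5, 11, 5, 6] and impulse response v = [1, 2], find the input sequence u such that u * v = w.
Deconvolve w=[5, 11, 5, 6] by v=[1, 2]. Since v[0]=1, solve forward: u[0] = w[0] / 1 = 5; u[1] = (w[1] - 5×2) / 1 = 1; u[2] = (w[2] - 1×2) / 1 = 3. So u = [5, 1, 3]. Check by forward convolution: w[0] = 5×1 = 5; w[1] = 5×2 + 1×1 = 11; w[2] = 1×2 + 3×1 = 5; w[3] = 3×2 = 6

[5, 1, 3]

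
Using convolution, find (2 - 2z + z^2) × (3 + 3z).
Ascending coefficients: a = [2, -2, 1], b = [3, 3]. c[0] = 2×3 = 6; c[1] = 2×3 + -2×3 = 0; c[2] = -2×3 + 1×3 = -3; c[3] = 1×3 = 3. Result coefficients: [6, 0, -3, 3] → 6 - 3z^2 + 3z^3

6 - 3z^2 + 3z^3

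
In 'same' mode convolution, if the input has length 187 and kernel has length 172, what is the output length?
'Same' mode returns an output with the same length as the input: 187

187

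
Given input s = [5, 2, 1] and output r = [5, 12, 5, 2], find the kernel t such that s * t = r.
Output length 4 = len(s) + len(t) - 1 ⇒ len(t) = 2. Solve t forward using t[k] = (r[k] - Σ_{i≥1} s[i]·t[k-i]) / s[0]: t[0] = r[0] / s[0] = 5 / 5 = 1; t[1] = (r[1] - 2×1) / s[0] = (12 - 2×1) / 5 = 2. So t = [1, 2]. Forward-check [5, 2, 1] * [1, 2]: r[0] = 5×1 = 5; r[1] = 5×2 + 2×1 = 12; r[2] = 2×2 + 1×1 = 5; r[3] = 1×2 = 2 → [5, 12, 5, 2] ✓

[1, 2]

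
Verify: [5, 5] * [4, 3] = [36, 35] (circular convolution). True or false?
Recompute circular convolution of [5, 5] and [4, 3]: y[0] = 5×4 + 5×3 = 35; y[1] = 5×3 + 5×4 = 35 → [35, 35]. Compare to given [36, 35]: they differ at index 0: given 36, correct 35, so answer: No

No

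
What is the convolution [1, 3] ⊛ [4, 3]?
y[0] = 1×4 = 4; y[1] = 1×3 + 3×4 = 15; y[2] = 3×3 = 9

[4, 15, 9]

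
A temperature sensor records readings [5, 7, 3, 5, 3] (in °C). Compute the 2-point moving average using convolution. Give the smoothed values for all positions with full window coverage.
2-point moving average kernel = [1, 1]. Apply in 'valid' mode (full window coverage): avg[0] = (5 + 7) / 2 = 6.0; avg[1] = (7 + 3) / 2 = 5.0; avg[2] = (3 + 5) / 2 = 4.0; avg[3] = (5 + 3) / 2 = 4.0. Smoothed values: [6.0, 5.0, 4.0, 4.0]

[6.0, 5.0, 4.0, 4.0]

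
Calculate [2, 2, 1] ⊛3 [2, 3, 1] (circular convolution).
Use y[k] = Σ_j u[j]·v[(k-j) mod 3]. y[0] = 2×2 + 2×1 + 1×3 = 9; y[1] = 2×3 + 2×2 + 1×1 = 11; y[2] = 2×1 + 2×3 + 1×2 = 10. Result: [9, 11, 10]

[9, 11, 10]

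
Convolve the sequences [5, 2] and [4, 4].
y[0] = 5×4 = 20; y[1] = 5×4 + 2×4 = 28; y[2] = 2×4 = 8

[20, 28, 8]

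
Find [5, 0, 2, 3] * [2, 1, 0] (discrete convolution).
y[0] = 5×2 = 10; y[1] = 5×1 + 0×2 = 5; y[2] = 5×0 + 0×1 + 2×2 = 4; y[3] = 0×0 + 2×1 + 3×2 = 8; y[4] = 2×0 + 3×1 = 3; y[5] = 3×0 = 0

[10, 5, 4, 8, 3, 0]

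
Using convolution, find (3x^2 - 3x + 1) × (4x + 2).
Ascending coefficients: a = [1, -3, 3], b = [2, 4]. c[0] = 1×2 = 2; c[1] = 1×4 + -3×2 = -2; c[2] = -3×4 + 3×2 = -6; c[3] = 3×4 = 12. Result coefficients: [2, -2, -6, 12] → 12x^3 - 6x^2 - 2x + 2

12x^3 - 6x^2 - 2x + 2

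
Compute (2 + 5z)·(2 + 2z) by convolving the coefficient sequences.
Ascending coefficients: a = [2, 5], b = [2, 2]. c[0] = 2×2 = 4; c[1] = 2×2 + 5×2 = 14; c[2] = 5×2 = 10. Result coefficients: [4, 14, 10] → 4 + 14z + 10z^2

4 + 14z + 10z^2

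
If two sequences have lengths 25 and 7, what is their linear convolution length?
Linear/full convolution length: m + n - 1 = 25 + 7 - 1 = 31

31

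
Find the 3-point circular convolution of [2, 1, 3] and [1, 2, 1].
Use y[k] = Σ_j f[j]·g[(k-j) mod 3]. y[0] = 2×1 + 1×1 + 3×2 = 9; y[1] = 2×2 + 1×1 + 3×1 = 8; y[2] = 2×1 + 1×2 + 3×1 = 7. Result: [9, 8, 7]

[9, 8, 7]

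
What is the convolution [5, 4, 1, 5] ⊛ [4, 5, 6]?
y[0] = 5×4 = 20; y[1] = 5×5 + 4×4 = 41; y[2] = 5×6 + 4×5 + 1×4 = 54; y[3] = 4×6 + 1×5 + 5×4 = 49; y[4] = 1×6 + 5×5 = 31; y[5] = 5×6 = 30

[20, 41, 54, 49, 31, 30]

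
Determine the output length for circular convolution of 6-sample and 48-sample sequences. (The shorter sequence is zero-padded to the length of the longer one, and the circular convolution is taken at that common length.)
Circular convolution (zero-padding the shorter input) has length max(m, n) = max(6, 48) = 48

48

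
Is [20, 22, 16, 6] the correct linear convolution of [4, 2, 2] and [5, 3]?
Recompute linear convolution of [4, 2, 2] and [5, 3]: y[0] = 4×5 = 20; y[1] = 4×3 + 2×5 = 22; y[2] = 2×3 + 2×5 = 16; y[3] = 2×3 = 6 → [20, 22, 16, 6]. Given [20, 22, 16, 6] matches, so answer: Yes

Yes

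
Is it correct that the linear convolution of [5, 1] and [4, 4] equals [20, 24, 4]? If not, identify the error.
Recompute linear convolution of [5, 1] and [4, 4]: y[0] = 5×4 = 20; y[1] = 5×4 + 1×4 = 24; y[2] = 1×4 = 4 → [20, 24, 4]. Given [20, 24, 4] matches, so answer: Yes

Yes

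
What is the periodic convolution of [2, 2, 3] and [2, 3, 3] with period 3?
Use y[k] = Σ_j u[j]·v[(k-j) mod 3]. y[0] = 2×2 + 2×3 + 3×3 = 19; y[1] = 2×3 + 2×2 + 3×3 = 19; y[2] = 2×3 + 2×3 + 3×2 = 18. Result: [19, 19, 18]

[19, 19, 18]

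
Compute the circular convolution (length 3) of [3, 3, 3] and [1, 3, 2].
Use y[k] = Σ_j f[j]·g[(k-j) mod 3]. y[0] = 3×1 + 3×2 + 3×3 = 18; y[1] = 3×3 + 3×1 + 3×2 = 18; y[2] = 3×2 + 3×3 + 3×1 = 18. Result: [18, 18, 18]

[18, 18, 18]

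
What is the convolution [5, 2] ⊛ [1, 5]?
y[0] = 5×1 = 5; y[1] = 5×5 + 2×1 = 27; y[2] = 2×5 = 10

[5, 27, 10]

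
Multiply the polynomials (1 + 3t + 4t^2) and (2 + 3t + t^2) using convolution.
Ascending coefficients: a = [1, 3, 4], b = [2, 3, 1]. c[0] = 1×2 = 2; c[1] = 1×3 + 3×2 = 9; c[2] = 1×1 + 3×3 + 4×2 = 18; c[3] = 3×1 + 4×3 = 15; c[4] = 4×1 = 4. Result coefficients: [2, 9, 18, 15, 4] → 2 + 9t + 18t^2 + 15t^3 + 4t^4

2 + 9t + 18t^2 + 15t^3 + 4t^4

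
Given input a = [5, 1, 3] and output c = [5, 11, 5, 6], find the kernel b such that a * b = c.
Output length 4 = len(a) + len(b) - 1 ⇒ len(b) = 2. Solve b forward using b[k] = (c[k] - Σ_{i≥1} a[i]·b[k-i]) / a[0]: b[0] = c[0] / a[0] = 5 / 5 = 1; b[1] = (c[1] - 1×1) / a[0] = (11 - 1×1) / 5 = 2. So b = [1, 2]. Forward-check [5, 1, 3] * [1, 2]: c[0] = 5×1 = 5; c[1] = 5×2 + 1×1 = 11; c[2] = 1×2 + 3×1 = 5; c[3] = 3×2 = 6 → [5, 11, 5, 6] ✓

[1, 2]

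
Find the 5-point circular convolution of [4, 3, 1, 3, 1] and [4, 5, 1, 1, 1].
Use y[k] = Σ_j a[j]·b[(k-j) mod 5]. y[0] = 4×4 + 3×1 + 1×1 + 3×1 + 1×5 = 28; y[1] = 4×5 + 3×4 + 1×1 + 3×1 + 1×1 = 37; y[2] = 4×1 + 3×5 + 1×4 + 3×1 + 1×1 = 27; y[3] = 4×1 + 3×1 + 1×5 + 3×4 + 1×1 = 25; y[4] = 4×1 + 3×1 + 1×1 + 3×5 + 1×4 = 27. Result: [28, 37, 27, 25, 27]

[28, 37, 27, 25, 27]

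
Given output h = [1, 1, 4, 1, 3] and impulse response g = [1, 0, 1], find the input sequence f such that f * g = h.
Deconvolve h=[1, 1, 4, 1, 3] by g=[1, 0, 1]. Since g[0]=1, solve forward: f[0] = h[0] / 1 = 1; f[1] = (h[1] - 1×0) / 1 = 1; f[2] = (h[2] - 1×0 - 1×1) / 1 = 3. So f = [1, 1, 3]. Check by forward convolution: h[0] = 1×1 = 1; h[1] = 1×0 + 1×1 = 1; h[2] = 1×1 + 1×0 + 3×1 = 4; h[3] = 1×1 + 3×0 = 1; h[4] = 3×1 = 3

[1, 1, 3]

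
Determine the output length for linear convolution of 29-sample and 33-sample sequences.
Linear/full convolution length: m + n - 1 = 29 + 33 - 1 = 61

61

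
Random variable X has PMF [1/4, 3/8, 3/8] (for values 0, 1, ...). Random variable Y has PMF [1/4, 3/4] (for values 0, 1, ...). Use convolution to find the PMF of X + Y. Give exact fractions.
P(X+Y=k) = Σ_i P(X=i)·P(Y=k-i) — a convolution of [1/4, 3/8, 3/8] and [1/4, 3/4]. P(X+Y=0) = (1/4)×(1/4) = 1/16; P(X+Y=1) = (1/4)×(3/4) + (3/8)×(1/4) = 3/16 + 3/32 = 9/32; P(X+Y=2) = (3/8)×(3/4) + (3/8)×(1/4) = 9/32 + 3/32 = 3/8; P(X+Y=3) = (3/8)×(3/4) = 9/32. PMF: [1/16, 9/32, 3/8, 9/32] (sums to 1 ✓)

[1/16, 9/32, 3/8, 9/32]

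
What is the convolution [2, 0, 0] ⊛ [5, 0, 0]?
y[0] = 2×5 = 10; y[1] = 2×0 + 0×5 = 0; y[2] = 2×0 + 0×0 + 0×5 = 0; y[3] = 0×0 + 0×0 = 0; y[4] = 0×0 = 0

[10, 0, 0, 0, 0]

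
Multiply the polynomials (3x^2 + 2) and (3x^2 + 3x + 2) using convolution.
Ascending coefficients: a = [2, 0, 3], b = [2, 3, 3]. c[0] = 2×2 = 4; c[1] = 2×3 + 0×2 = 6; c[2] = 2×3 + 0×3 + 3×2 = 12; c[3] = 0×3 + 3×3 = 9; c[4] = 3×3 = 9. Result coefficients: [4, 6, 12, 9, 9] → 9x^4 + 9x^3 + 12x^2 + 6x + 4

9x^4 + 9x^3 + 12x^2 + 6x + 4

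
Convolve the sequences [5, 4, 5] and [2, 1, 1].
y[0] = 5×2 = 10; y[1] = 5×1 + 4×2 = 13; y[2] = 5×1 + 4×1 + 5×2 = 19; y[3] = 4×1 + 5×1 = 9; y[4] = 5×1 = 5

[10, 13, 19, 9, 5]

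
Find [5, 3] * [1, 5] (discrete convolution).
y[0] = 5×1 = 5; y[1] = 5×5 + 3×1 = 28; y[2] = 3×5 = 15

[5, 28, 15]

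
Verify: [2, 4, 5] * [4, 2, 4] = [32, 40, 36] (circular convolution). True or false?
Recompute circular convolution of [2, 4, 5] and [4, 2, 4]: y[0] = 2×4 + 4×4 + 5×2 = 34; y[1] = 2×2 + 4×4 + 5×4 = 40; y[2] = 2×4 + 4×2 + 5×4 = 36 → [34, 40, 36]. Compare to given [32, 40, 36]: they differ at index 0: given 32, correct 34, so answer: No

No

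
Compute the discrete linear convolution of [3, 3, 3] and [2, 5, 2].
y[0] = 3×2 = 6; y[1] = 3×5 + 3×2 = 21; y[2] = 3×2 + 3×5 + 3×2 = 27; y[3] = 3×2 + 3×5 = 21; y[4] = 3×2 = 6

[6, 21, 27, 21, 6]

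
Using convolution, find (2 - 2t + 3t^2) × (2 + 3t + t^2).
Ascending coefficients: a = [2, -2, 3], b = [2, 3, 1]. c[0] = 2×2 = 4; c[1] = 2×3 + -2×2 = 2; c[2] = 2×1 + -2×3 + 3×2 = 2; c[3] = -2×1 + 3×3 = 7; c[4] = 3×1 = 3. Result coefficients: [4, 2, 2, 7, 3] → 4 + 2t + 2t^2 + 7t^3 + 3t^4

4 + 2t + 2t^2 + 7t^3 + 3t^4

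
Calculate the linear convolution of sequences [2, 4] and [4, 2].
y[0] = 2×4 = 8; y[1] = 2×2 + 4×4 = 20; y[2] = 4×2 = 8

[8, 20, 8]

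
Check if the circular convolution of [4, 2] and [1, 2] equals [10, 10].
Recompute circular convolution of [4, 2] and [1, 2]: y[0] = 4×1 + 2×2 = 8; y[1] = 4×2 + 2×1 = 10 → [8, 10]. Compare to given [10, 10]: they differ at index 0: given 10, correct 8, so answer: No

No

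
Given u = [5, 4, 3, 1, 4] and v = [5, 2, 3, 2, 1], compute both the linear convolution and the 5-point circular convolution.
Linear: y_lin[0] = 5×5 = 25; y_lin[1] = 5×2 + 4×5 = 30; y_lin[2] = 5×3 + 4×2 + 3×5 = 38; y_lin[3] = 5×2 + 4×3 + 3×2 + 1×5 = 33; y_lin[4] = 5×1 + 4×2 + 3×3 + 1×2 + 4×5 = 44; y_lin[5] = 4×1 + 3×2 + 1×3 + 4×2 = 21; y_lin[6] = 3×1 + 1×2 + 4×3 = 17; y_lin[7] = 1×1 + 4×2 = 9; y_lin[8] = 4×1 = 4 → [25, 30, 38, 33, 44, 21, 17, 9, 4]. Circular (length 5): y[0] = 5×5 + 4×1 + 3×2 + 1×3 + 4×2 = 46; y[1] = 5×2 + 4×5 + 3×1 + 1×2 + 4×3 = 47; y[2] = 5×3 + 4×2 + 3×5 + 1×1 + 4×2 = 47; y[3] = 5×2 + 4×3 + 3×2 + 1×5 + 4×1 = 37; y[4] = 5×1 + 4×2 + 3×3 + 1×2 + 4×5 = 44 → [46, 47, 47, 37, 44]

Linear: [25, 30, 38, 33, 44, 21, 17, 9, 4], Circular: [46, 47, 47, 37, 44]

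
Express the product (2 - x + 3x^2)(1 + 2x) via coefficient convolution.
Ascending coefficients: a = [2, -1, 3], b = [1, 2]. c[0] = 2×1 = 2; c[1] = 2×2 + -1×1 = 3; c[2] = -1×2 + 3×1 = 1; c[3] = 3×2 = 6. Result coefficients: [2, 3, 1, 6] → 2 + 3x + x^2 + 6x^3

2 + 3x + x^2 + 6x^3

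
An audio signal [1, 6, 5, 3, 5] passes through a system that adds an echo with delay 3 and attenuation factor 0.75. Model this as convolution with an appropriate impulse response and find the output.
Direct-path + delayed-attenuated-path model → impulse response h = [1, 0, 0, 0.75] (1 at lag 0, 0.75 at lag 3). Output y[n] = x[n] + 0.75·x[n - 3] (with x[n] = 0 outside 0..4): y[0] = 1 + 0.75×0 = 1; y[1] = 6 + 0.75×0 = 6; y[2] = 5 + 0.75×0 = 5; y[3] = 3 + 0.75×1 = 3.75; y[4] = 5 + 0.75×6 = 9.5; y[5] = 0 + 0.75×5 = 3.75; y[6] = 0 + 0.75×3 = 2.25; y[7] = 0 + 0.75×5 = 3.75. So y = [1, 6, 5, 3.75, 9.5, 3.75, 2.25, 3.75]

[1, 6, 5, 3.75, 9.5, 3.75, 2.25, 3.75]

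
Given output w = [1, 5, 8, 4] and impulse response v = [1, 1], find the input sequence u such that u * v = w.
Deconvolve w=[1, 5, 8, 4] by v=[1, 1]. Since v[0]=1, solve forward: u[0] = w[0] / 1 = 1; u[1] = (w[1] - 1×1) / 1 = 4; u[2] = (w[2] - 4×1) / 1 = 4. So u = [1, 4, 4]. Check by forward convolution: w[0] = 1×1 = 1; w[1] = 1×1 + 4×1 = 5; w[2] = 4×1 + 4×1 = 8; w[3] = 4×1 = 4

[1, 4, 4]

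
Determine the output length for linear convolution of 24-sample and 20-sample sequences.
Linear/full convolution length: m + n - 1 = 24 + 20 - 1 = 43

43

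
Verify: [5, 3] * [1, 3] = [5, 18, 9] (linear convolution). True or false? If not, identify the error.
Recompute linear convolution of [5, 3] and [1, 3]: y[0] = 5×1 = 5; y[1] = 5×3 + 3×1 = 18; y[2] = 3×3 = 9 → [5, 18, 9]. Given [5, 18, 9] matches, so answer: Yes

Yes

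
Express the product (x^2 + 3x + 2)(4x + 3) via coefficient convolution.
Ascending coefficients: a = [2, 3, 1], b = [3, 4]. c[0] = 2×3 = 6; c[1] = 2×4 + 3×3 = 17; c[2] = 3×4 + 1×3 = 15; c[3] = 1×4 = 4. Result coefficients: [6, 17, 15, 4] → 4x^3 + 15x^2 + 17x + 6

4x^3 + 15x^2 + 17x + 6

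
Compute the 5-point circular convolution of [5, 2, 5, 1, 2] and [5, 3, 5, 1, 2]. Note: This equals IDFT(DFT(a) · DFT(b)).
Either evaluate y[k] = Σ_j a[j]·b[(k-j) mod 5] directly, or use IDFT(DFT(a) · DFT(b)). y[0] = 5×5 + 2×2 + 5×1 + 1×5 + 2×3 = 45; y[1] = 5×3 + 2×5 + 5×2 + 1×1 + 2×5 = 46; y[2] = 5×5 + 2×3 + 5×5 + 1×2 + 2×1 = 60; y[3] = 5×1 + 2×5 + 5×3 + 1×5 + 2×2 = 39; y[4] = 5×2 + 2×1 + 5×5 + 1×3 + 2×5 = 50. Result: [45, 46, 60, 39, 50]

[45, 46, 60, 39, 50]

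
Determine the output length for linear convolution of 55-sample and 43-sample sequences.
Linear/full convolution length: m + n - 1 = 55 + 43 - 1 = 97

97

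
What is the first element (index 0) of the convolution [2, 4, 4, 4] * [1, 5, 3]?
Use y[k] = Σ_i a[i]·b[k-i] at k=0. y[0] = 2×1 = 2

2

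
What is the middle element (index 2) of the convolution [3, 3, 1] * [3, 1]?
Use y[k] = Σ_i a[i]·b[k-i] at k=2. y[2] = 3×1 + 1×3 = 6

6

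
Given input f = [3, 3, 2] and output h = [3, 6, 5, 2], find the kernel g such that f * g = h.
Output length 4 = len(f) + len(g) - 1 ⇒ len(g) = 2. Solve g forward using g[k] = (h[k] - Σ_{i≥1} f[i]·g[k-i]) / f[0]: g[0] = h[0] / f[0] = 3 / 3 = 1; g[1] = (h[1] - 3×1) / f[0] = (6 - 3×1) / 3 = 1. So g = [1, 1]. Forward-check [3, 3, 2] * [1, 1]: h[0] = 3×1 = 3; h[1] = 3×1 + 3×1 = 6; h[2] = 3×1 + 2×1 = 5; h[3] = 2×1 = 2 → [3, 6, 5, 2] ✓

[1, 1]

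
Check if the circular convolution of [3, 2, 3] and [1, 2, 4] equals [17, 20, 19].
Recompute circular convolution of [3, 2, 3] and [1, 2, 4]: y[0] = 3×1 + 2×4 + 3×2 = 17; y[1] = 3×2 + 2×1 + 3×4 = 20; y[2] = 3×4 + 2×2 + 3×1 = 19 → [17, 20, 19]. Given [17, 20, 19] matches, so answer: Yes

Yes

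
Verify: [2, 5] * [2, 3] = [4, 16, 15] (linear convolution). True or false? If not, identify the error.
Recompute linear convolution of [2, 5] and [2, 3]: y[0] = 2×2 = 4; y[1] = 2×3 + 5×2 = 16; y[2] = 5×3 = 15 → [4, 16, 15]. Given [4, 16, 15] matches, so answer: Yes

Yes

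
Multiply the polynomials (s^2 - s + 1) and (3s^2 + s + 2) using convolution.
Ascending coefficients: a = [1, -1, 1], b = [2, 1, 3]. c[0] = 1×2 = 2; c[1] = 1×1 + -1×2 = -1; c[2] = 1×3 + -1×1 + 1×2 = 4; c[3] = -1×3 + 1×1 = -2; c[4] = 1×3 = 3. Result coefficients: [2, -1, 4, -2, 3] → 3s^4 - 2s^3 + 4s^2 - s + 2

3s^4 - 2s^3 + 4s^2 - s + 2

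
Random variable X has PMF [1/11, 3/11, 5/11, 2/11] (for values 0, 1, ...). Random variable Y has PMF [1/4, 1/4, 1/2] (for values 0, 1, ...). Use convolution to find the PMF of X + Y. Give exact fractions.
P(X+Y=k) = Σ_i P(X=i)·P(Y=k-i) — a convolution of [1/11, 3/11, 5/11, 2/11] and [1/4, 1/4, 1/2]. P(X+Y=0) = (1/11)×(1/4) = 1/44; P(X+Y=1) = (1/11)×(1/4) + (3/11)×(1/4) = 1/44 + 3/44 = 1/11; P(X+Y=2) = (1/11)×(1/2) + (3/11)×(1/4) + (5/11)×(1/4) = 1/22 + 3/44 + 5/44 = 5/22; P(X+Y=3) = (3/11)×(1/2) + (5/11)×(1/4) + (2/11)×(1/4) = 3/22 + 5/44 + 1/22 = 13/44; P(X+Y=4) = (5/11)×(1/2) + (2/11)×(1/4) = 5/22 + 1/22 = 3/11; P(X+Y=5) = (2/11)×(1/2) = 1/11. PMF: [1/44, 1/11, 5/22, 13/44, 3/11, 1/11] (sums to 1 ✓)

[1/44, 1/11, 5/22, 13/44, 3/11, 1/11]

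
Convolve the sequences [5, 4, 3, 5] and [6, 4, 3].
y[0] = 5×6 = 30; y[1] = 5×4 + 4×6 = 44; y[2] = 5×3 + 4×4 + 3×6 = 49; y[3] = 4×3 + 3×4 + 5×6 = 54; y[4] = 3×3 + 5×4 = 29; y[5] = 5×3 = 15

[30, 44, 49, 54, 29, 15]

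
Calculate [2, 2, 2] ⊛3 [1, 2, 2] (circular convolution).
Use y[k] = Σ_j f[j]·g[(k-j) mod 3]. y[0] = 2×1 + 2×2 + 2×2 = 10; y[1] = 2×2 + 2×1 + 2×2 = 10; y[2] = 2×2 + 2×2 + 2×1 = 10. Result: [10, 10, 10]

[10, 10, 10]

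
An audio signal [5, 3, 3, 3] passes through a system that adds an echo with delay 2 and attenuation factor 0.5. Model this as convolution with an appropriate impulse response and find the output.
Direct-path + delayed-attenuated-path model → impulse response h = [1, 0, 0.5] (1 at lag 0, 0.5 at lag 2). Output y[n] = x[n] + 0.5·x[n - 2] (with x[n] = 0 outside 0..3): y[0] = 5 + 0.5×0 = 5; y[1] = 3 + 0.5×0 = 3; y[2] = 3 + 0.5×5 = 5.5; y[3] = 3 + 0.5×3 = 4.5; y[4] = 0 + 0.5×3 = 1.5; y[5] = 0 + 0.5×3 = 1.5. So y = [5, 3, 5.5, 4.5, 1.5, 1.5]

[5, 3, 5.5, 4.5, 1.5, 1.5]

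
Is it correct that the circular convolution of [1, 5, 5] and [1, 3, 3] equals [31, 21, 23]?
Recompute circular convolution of [1, 5, 5] and [1, 3, 3]: y[0] = 1×1 + 5×3 + 5×3 = 31; y[1] = 1×3 + 5×1 + 5×3 = 23; y[2] = 1×3 + 5×3 + 5×1 = 23 → [31, 23, 23]. Compare to given [31, 21, 23]: they differ at index 1: given 21, correct 23, so answer: No

No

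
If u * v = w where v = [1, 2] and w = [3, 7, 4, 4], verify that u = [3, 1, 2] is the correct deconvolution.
Forward-compute [3, 1, 2] * [1, 2]: w[0] = 3×1 = 3; w[1] = 3×2 + 1×1 = 7; w[2] = 1×2 + 2×1 = 4; w[3] = 2×2 = 4 → [3, 7, 4, 4]. Matches given w = [3, 7, 4, 4], so verified.

Verified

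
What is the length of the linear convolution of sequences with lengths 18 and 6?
Linear/full convolution length: m + n - 1 = 18 + 6 - 1 = 23

23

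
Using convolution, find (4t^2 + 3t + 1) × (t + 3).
Ascending coefficients: a = [1, 3, 4], b = [3, 1]. c[0] = 1×3 = 3; c[1] = 1×1 + 3×3 = 10; c[2] = 3×1 + 4×3 = 15; c[3] = 4×1 = 4. Result coefficients: [3, 10, 15, 4] → 4t^3 + 15t^2 + 10t + 3

4t^3 + 15t^2 + 10t + 3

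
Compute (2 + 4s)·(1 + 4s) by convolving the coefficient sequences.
Ascending coefficients: a = [2, 4], b = [1, 4]. c[0] = 2×1 = 2; c[1] = 2×4 + 4×1 = 12; c[2] = 4×4 = 16. Result coefficients: [2, 12, 16] → 2 + 12s + 16s^2

2 + 12s + 16s^2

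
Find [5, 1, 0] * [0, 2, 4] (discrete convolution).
y[0] = 5×0 = 0; y[1] = 5×2 + 1×0 = 10; y[2] = 5×4 + 1×2 + 0×0 = 22; y[3] = 1×4 + 0×2 = 4; y[4] = 0×4 = 0

[0, 10, 22, 4, 0]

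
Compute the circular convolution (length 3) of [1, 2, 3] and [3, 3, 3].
Use y[k] = Σ_j u[j]·v[(k-j) mod 3]. y[0] = 1×3 + 2×3 + 3×3 = 18; y[1] = 1×3 + 2×3 + 3×3 = 18; y[2] = 1×3 + 2×3 + 3×3 = 18. Result: [18, 18, 18]

[18, 18, 18]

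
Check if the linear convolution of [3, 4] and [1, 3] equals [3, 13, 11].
Recompute linear convolution of [3, 4] and [1, 3]: y[0] = 3×1 = 3; y[1] = 3×3 + 4×1 = 13; y[2] = 4×3 = 12 → [3, 13, 12]. Compare to given [3, 13, 11]: they differ at index 2: given 11, correct 12, so answer: No

No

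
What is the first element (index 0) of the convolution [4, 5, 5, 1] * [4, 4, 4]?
Use y[k] = Σ_i a[i]·b[k-i] at k=0. y[0] = 4×4 = 16

16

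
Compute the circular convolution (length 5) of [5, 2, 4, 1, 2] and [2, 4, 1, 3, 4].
Use y[k] = Σ_j s[j]·t[(k-j) mod 5]. y[0] = 5×2 + 2×4 + 4×3 + 1×1 + 2×4 = 39; y[1] = 5×4 + 2×2 + 4×4 + 1×3 + 2×1 = 45; y[2] = 5×1 + 2×4 + 4×2 + 1×4 + 2×3 = 31; y[3] = 5×3 + 2×1 + 4×4 + 1×2 + 2×4 = 43; y[4] = 5×4 + 2×3 + 4×1 + 1×4 + 2×2 = 38. Result: [39, 45, 31, 43, 38]

[39, 45, 31, 43, 38]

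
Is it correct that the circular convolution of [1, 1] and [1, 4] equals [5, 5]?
Recompute circular convolution of [1, 1] and [1, 4]: y[0] = 1×1 + 1×4 = 5; y[1] = 1×4 + 1×1 = 5 → [5, 5]. Given [5, 5] matches, so answer: Yes

Yes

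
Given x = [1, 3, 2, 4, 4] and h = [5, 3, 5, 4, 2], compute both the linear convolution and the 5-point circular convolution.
Linear: y_lin[0] = 1×5 = 5; y_lin[1] = 1×3 + 3×5 = 18; y_lin[2] = 1×5 + 3×3 + 2×5 = 24; y_lin[3] = 1×4 + 3×5 + 2×3 + 4×5 = 45; y_lin[4] = 1×2 + 3×4 + 2×5 + 4×3 + 4×5 = 56; y_lin[5] = 3×2 + 2×4 + 4×5 + 4×3 = 46; y_lin[6] = 2×2 + 4×4 + 4×5 = 40; y_lin[7] = 4×2 + 4×4 = 24; y_lin[8] = 4×2 = 8 → [5, 18, 24, 45, 56, 46, 40, 24, 8]. Circular (length 5): y[0] = 1×5 + 3×2 + 2×4 + 4×5 + 4×3 = 51; y[1] = 1×3 + 3×5 + 2×2 + 4×4 + 4×5 = 58; y[2] = 1×5 + 3×3 + 2×5 + 4×2 + 4×4 = 48; y[3] = 1×4 + 3×5 + 2×3 + 4×5 + 4×2 = 53; y[4] = 1×2 + 3×4 + 2×5 + 4×3 + 4×5 = 56 → [51, 58, 48, 53, 56]

Linear: [5, 18, 24, 45, 56, 46, 40, 24, 8], Circular: [51, 58, 48, 53, 56]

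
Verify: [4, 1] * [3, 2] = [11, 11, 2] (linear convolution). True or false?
Recompute linear convolution of [4, 1] and [3, 2]: y[0] = 4×3 = 12; y[1] = 4×2 + 1×3 = 11; y[2] = 1×2 = 2 → [12, 11, 2]. Compare to given [11, 11, 2]: they differ at index 0: given 11, correct 12, so answer: No

No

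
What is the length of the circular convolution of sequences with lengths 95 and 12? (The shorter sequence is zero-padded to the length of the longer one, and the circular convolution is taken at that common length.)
Circular convolution (zero-padding the shorter input) has length max(m, n) = max(95, 12) = 95

95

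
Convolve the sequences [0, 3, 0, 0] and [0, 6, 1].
y[0] = 0×0 = 0; y[1] = 0×6 + 3×0 = 0; y[2] = 0×1 + 3×6 + 0×0 = 18; y[3] = 3×1 + 0×6 + 0×0 = 3; y[4] = 0×1 + 0×6 = 0; y[5] = 0×1 = 0

[0, 0, 18, 3, 0, 0]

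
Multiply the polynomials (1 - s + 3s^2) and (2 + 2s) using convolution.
Ascending coefficients: a = [1, -1, 3], b = [2, 2]. c[0] = 1×2 = 2; c[1] = 1×2 + -1×2 = 0; c[2] = -1×2 + 3×2 = 4; c[3] = 3×2 = 6. Result coefficients: [2, 0, 4, 6] → 2 + 4s^2 + 6s^3

2 + 4s^2 + 6s^3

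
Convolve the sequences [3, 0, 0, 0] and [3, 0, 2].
y[0] = 3×3 = 9; y[1] = 3×0 + 0×3 = 0; y[2] = 3×2 + 0×0 + 0×3 = 6; y[3] = 0×2 + 0×0 + 0×3 = 0; y[4] = 0×2 + 0×0 = 0; y[5] = 0×2 = 0

[9, 0, 6, 0, 0, 0]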